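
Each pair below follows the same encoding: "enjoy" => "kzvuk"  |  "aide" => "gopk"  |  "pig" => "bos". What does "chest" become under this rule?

The shift depends on letter class: consonant n→z is +12, but vowel e→k is +6. Vowels shift forward by 6 and consonants shift forward by 12.
Applying it to chest: c(cons)+12=o, h(cons)+12=t, e(vowel)+6=k, s(cons)+12=e, t(cons)+12=f.

otkef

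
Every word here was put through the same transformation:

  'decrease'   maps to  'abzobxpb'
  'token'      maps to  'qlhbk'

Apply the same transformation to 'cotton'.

Compare letters: d→a is +23, e→b is +23, c→z is +23 — a constant shift. Every letter moves 23 places later in the alphabet, wrapping around z→a.
Applying it to cotton: c+23=z, o+23=l, t+23=q, t+23=q, o+23=l, n+23=k.

zlqqlk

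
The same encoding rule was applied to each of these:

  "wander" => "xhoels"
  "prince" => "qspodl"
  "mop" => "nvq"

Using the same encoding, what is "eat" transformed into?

The shift depends on letter class: consonant w→x is +1, but vowel a→h is +7. Two shifts are in play — +7 for a/e/i/o/u, +1 for every other letter.
For eat: e(vowel)+7=l, a(vowel)+7=h, t(cons)+1=u.

lhu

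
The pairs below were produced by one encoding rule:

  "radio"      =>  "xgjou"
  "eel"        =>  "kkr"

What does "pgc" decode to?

jaw

Compare letters: r→x is +6, a→g is +6, d→j is +6 — a constant shift. It's a constant shift of +6 (ROT6).
Reversing it on pgc: p−6=j, g−6=a, c−6=w.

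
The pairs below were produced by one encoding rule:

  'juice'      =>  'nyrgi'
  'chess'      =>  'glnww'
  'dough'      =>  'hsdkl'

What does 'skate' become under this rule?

wojxi

Shifts by position in juice: pos 0: j→n (+4), pos 1: u→y (+4), pos 2: i→r (+9), pos 3: c→g (+4), pos 4: e→i (+4) — repeating every 3. It's a Vigenère-style cipher with numeric key [4,4,9]: position i shifts by key[i mod 3].
For skate: s+4=w, k+4=o, a+9=j, t+4=x, e+4=i.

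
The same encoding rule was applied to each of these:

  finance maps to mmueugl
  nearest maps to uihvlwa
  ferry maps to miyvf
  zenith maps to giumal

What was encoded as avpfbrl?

tribune

Shifts by position in finance: pos 0: f→m (+7), pos 1: i→m (+4), pos 2: n→u (+7), pos 3: a→e (+4) — repeating every 2. A repeating key of period 2 is used — shifts +7, +4 over and over.
Reversing it on avpfbrl: a−7=t, v−4=r, p−7=i, f−4=b, b−7=u, r−4=n, l−7=e.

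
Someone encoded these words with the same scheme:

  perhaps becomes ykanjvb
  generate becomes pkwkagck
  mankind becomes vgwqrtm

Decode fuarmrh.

worldly

Shifts by position in perhaps: pos 0: p→y (+9), pos 1: e→k (+6), pos 2: r→a (+9), pos 3: h→n (+6) — repeating every 2. It's a Vigenère-style cipher with numeric key [9,6]: position i shifts by key[i mod 2].
Undoing it on fuarmrh: f−9=w, u−6=o, a−9=r, r−6=l, m−9=d, r−6=l, h−9=y.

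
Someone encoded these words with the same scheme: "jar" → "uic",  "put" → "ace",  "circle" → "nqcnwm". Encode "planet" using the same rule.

The shift depends on letter class: consonant j→u is +11, but vowel a→i is +8. Vowels shift forward by 8 and consonants shift forward by 11.
Applying it to planet: p(cons)+11=a, l(cons)+11=w, a(vowel)+8=i, n(cons)+11=y, e(vowel)+8=m, t(cons)+11=e.

awiyme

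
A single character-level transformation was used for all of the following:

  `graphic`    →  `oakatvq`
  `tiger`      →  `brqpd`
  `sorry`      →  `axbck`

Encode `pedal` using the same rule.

xnnlx

In graphic: g→o is +8, r→a is +9, a→k is +10, p→a is +11 — the shift increases by 1 each position. Each letter shifts forward by (position + 8), i.e. 8, 9, 10, … — the shift grows by one for each successive letter.
Applying it to pedal: p+8=x, e+9=n, d+10=n, a+11=l, l+12=x.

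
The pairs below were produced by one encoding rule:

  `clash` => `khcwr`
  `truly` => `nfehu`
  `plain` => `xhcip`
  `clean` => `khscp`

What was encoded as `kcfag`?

This is an affine cipher: with a=0,…,z=25, each position x becomes (17x+2) mod 26.
Undoing it on kcfag: k(10)→23·(10−2)≡2=c; c(2)→23·(2−2)≡0=a; f(5)→23·(5−2)≡17=r; a(0)→23·(0−2)≡6=g; g(6)→23·(6−2)≡14=o (all mod 26).

cargo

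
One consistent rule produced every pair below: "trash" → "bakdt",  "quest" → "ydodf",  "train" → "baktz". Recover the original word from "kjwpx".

camel

In trash: t→b is +8, r→a is +9, a→k is +10, s→d is +11 — the shift increases by 1 each position. The shift increases by 1 at each position, starting from +8: 8, 9, 10, ….
Reversing it on kjwpx: k−8=c, j−9=a, w−10=m, p−11=e, x−12=l.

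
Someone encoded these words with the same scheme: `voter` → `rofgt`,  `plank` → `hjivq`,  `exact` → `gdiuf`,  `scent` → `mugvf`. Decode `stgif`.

Treating letters as 0–25, the rule is x ↦ 19x + 8 (mod 26).
Decoding stgif: s(18)→11·(18−8)≡6=g; t(19)→11·(19−8)≡17=r; g(6)→11·(6−8)≡4=e; i(8)→11·(8−8)≡0=a; f(5)→11·(5−8)≡19=t (all mod 26).

great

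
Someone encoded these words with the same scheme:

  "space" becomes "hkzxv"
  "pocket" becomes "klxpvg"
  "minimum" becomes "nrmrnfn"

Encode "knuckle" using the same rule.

pmfxpov

Letters are reflected about the middle of the alphabet (position → 25−position): Atbash.
For knuckle: k↔p, n↔m, u↔f, c↔x, k↔p, l↔o, e↔v.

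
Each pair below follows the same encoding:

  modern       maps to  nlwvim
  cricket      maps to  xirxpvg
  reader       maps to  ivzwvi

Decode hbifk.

Each pair mirrors across the alphabet (m↔n, o↔l, d↔w): positions sum to 25. This is the alphabet-reversal cipher (Atbash): a becomes z, b becomes y, etc.
Reversing it on hbifk: h↔s, b↔y, i↔r, f↔u, k↔p.

syrup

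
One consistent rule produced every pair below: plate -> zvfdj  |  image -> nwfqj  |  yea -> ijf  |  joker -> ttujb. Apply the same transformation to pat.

The shift depends on letter class: consonant p→z is +10, but vowel a→f is +5. Two shifts are in play — +5 for a/e/i/o/u, +10 for every other letter.
On pat: p(cons)+10=z, a(vowel)+5=f, t(cons)+10=d.

zfd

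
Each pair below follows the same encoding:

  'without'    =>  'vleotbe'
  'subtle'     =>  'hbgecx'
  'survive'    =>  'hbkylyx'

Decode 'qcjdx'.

w(22)→v(21) and i(8)→l(11) fit y≡23x+9 (mod 26); the inverse of 23 mod 26 is 17. Treating letters as 0–25, the rule is x ↦ 23x + 9 (mod 26).
Decoding qcjdx: q(16)→17·(16−9)≡15=p; c(2)→17·(2−9)≡11=l; j(9)→17·(9−9)≡0=a; d(3)→17·(3−9)≡2=c; x(23)→17·(23−9)≡4=e (all mod 26).

place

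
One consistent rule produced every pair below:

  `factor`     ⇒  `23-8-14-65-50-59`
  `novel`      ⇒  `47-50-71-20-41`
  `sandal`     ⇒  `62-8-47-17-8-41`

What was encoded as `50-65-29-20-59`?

f(#6)→23 and a(#1)→8: differences scale by 3, so n = 3·pos + 5. With a=1..z=26, the number is 3·pos + 5.
Undoing it on 50-65-29-20-59: 50→(50−5)÷3=15=o, 65→(65−5)÷3=20=t, 29→(29−5)÷3=8=h, 20→(20−5)÷3=5=e, 59→(59−5)÷3=18=r.

other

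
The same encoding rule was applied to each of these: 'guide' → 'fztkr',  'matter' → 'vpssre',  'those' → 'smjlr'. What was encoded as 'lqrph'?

g(6)→f(5) and u(20)→z(25) fit y≡7x+15 (mod 26); the inverse of 7 mod 26 is 15. This is an affine cipher: with a=0,…,z=25, each position x becomes (7x+15) mod 26.
Undoing it on lqrph: l(11)→15·(11−15)≡18=s; q(16)→15·(16−15)≡15=p; r(17)→15·(17−15)≡4=e; p(15)→15·(15−15)≡0=a; h(7)→15·(7−15)≡10=k (all mod 26).

speak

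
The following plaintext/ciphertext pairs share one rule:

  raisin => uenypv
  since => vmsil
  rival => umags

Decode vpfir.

In raisin: r→u is +3, a→e is +4, i→n is +5, s→y is +6 — the shift increases by 1 each position. Letter i (0-indexed) is shifted by i+3, so successive shifts are 3, 4, 5, ….
Undoing it on vpfir: v−3=s, p−4=l, f−5=a, i−6=c, r−7=k.

slack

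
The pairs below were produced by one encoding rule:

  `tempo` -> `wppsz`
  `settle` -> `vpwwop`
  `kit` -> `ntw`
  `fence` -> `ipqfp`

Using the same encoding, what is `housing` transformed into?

kzfvtqj

The shift depends on letter class: consonant t→w is +3, but vowel e→p is +11. The rule splits by letter class: vowels +11, consonants +3.
For housing: h(cons)+3=k, o(vowel)+11=z, u(vowel)+11=f, s(cons)+3=v, i(vowel)+11=t, n(cons)+3=q, g(cons)+3=j.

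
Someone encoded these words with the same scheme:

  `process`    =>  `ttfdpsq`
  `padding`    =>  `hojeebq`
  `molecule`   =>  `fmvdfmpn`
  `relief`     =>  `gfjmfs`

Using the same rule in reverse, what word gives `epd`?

cod

The output letters match the input read backwards, each shifted +1: process reversed is ssecorp. Two steps: reverse the string, then apply a Caesar shift of +1.
Reversing it on epd: shift back: e−1=d, p−1=o, d−1=c → doc; then reverse → cod.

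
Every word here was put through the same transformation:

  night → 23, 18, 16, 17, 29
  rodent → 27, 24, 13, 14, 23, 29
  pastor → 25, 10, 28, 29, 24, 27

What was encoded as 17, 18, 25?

n is letter #14 and maps to 23: an offset of 9. Letters become their 1-based position plus 9 (so a→10, b→11, …).
Reversing it on 17, 18, 25: 17→(17−9)÷1=8=h, 18→(18−9)÷1=9=i, 25→(25−9)÷1=16=p.

hip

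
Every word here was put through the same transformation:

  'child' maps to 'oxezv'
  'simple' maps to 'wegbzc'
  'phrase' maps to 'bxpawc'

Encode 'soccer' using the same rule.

Each letter's alphabet position (a=0..z=25) is mapped through 7·x+0 mod 26 — an affine cipher.
For soccer: s(18)→7·18+0≡22=w; o(14)→7·14+0≡20=u; c(2)→7·2+0≡14=o; c(2)→7·2+0≡14=o; e(4)→7·4+0≡2=c; r(17)→7·17+0≡15=p (all mod 26).

wuoocp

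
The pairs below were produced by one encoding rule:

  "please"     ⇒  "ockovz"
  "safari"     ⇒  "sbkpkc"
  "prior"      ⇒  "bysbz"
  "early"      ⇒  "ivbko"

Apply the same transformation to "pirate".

odkbsz

The output letters match the input read backwards, each shifted +10: please reversed is esaelp. Read the word backwards and shift each letter +10.
For pirate: reverse → etarip; then shift: e+10=o, t+10=d, a+10=k, r+10=b, i+10=s, p+10=z.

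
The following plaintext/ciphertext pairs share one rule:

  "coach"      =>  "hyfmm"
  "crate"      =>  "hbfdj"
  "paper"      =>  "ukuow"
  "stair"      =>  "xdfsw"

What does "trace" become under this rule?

The shifts repeat in a cycle of length 2: positions 0,1,… shift by +5, +10, then the pattern repeats.
For trace: t+5=y, r+10=b, a+5=f, c+10=m, e+5=j.

ybfmj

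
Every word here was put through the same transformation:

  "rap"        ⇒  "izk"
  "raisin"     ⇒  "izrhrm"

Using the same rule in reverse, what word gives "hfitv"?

surge

Each pair mirrors across the alphabet (r↔i, a↔z, p↔k): positions sum to 25. Letters are reflected about the middle of the alphabet (position → 25−position): Atbash.
Undoing it on hfitv: h↔s, f↔u, i↔r, t↔g, v↔e.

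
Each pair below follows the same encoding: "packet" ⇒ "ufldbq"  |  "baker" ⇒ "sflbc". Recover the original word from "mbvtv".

The output letters match the input read backwards, each shifted +1: packet reversed is tekcap. Read the word backwards and shift each letter +1.
Undoing it on mbvtv: shift back: m−1=l, b−1=a, v−1=u, t−1=s, v−1=u → lausu; then reverse → usual.

usual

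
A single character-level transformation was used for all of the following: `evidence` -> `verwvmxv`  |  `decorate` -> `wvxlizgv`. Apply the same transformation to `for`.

Each pair mirrors across the alphabet (e↔v, v↔e, i↔r): positions sum to 25. This is the alphabet-reversal cipher (Atbash): a becomes z, b becomes y, etc.
Applying it to for: f↔u, o↔l, r↔i.

uli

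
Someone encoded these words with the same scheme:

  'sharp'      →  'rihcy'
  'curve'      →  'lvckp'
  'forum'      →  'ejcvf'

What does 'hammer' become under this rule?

s(18)→r(17) and h(7)→i(8) fit y≡15x+7 (mod 26); the inverse of 15 mod 26 is 7. Each letter's alphabet position (a=0..z=25) is mapped through 15·x+7 mod 26 — an affine cipher.
Applying it to hammer: h(7)→15·7+7≡8=i; a(0)→15·0+7≡7=h; m(12)→15·12+7≡5=f; m(12)→15·12+7≡5=f; e(4)→15·4+7≡15=p; r(17)→15·17+7≡2=c (all mod 26).

ihffpc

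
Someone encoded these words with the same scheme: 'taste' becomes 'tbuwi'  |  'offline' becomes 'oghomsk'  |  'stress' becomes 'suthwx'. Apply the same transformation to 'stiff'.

In taste: t→t is +0, a→b is +1, s→u is +2, t→w is +3 — the shift increases by 1 each position. The shift increases by 1 at each position, starting from +0: 0, 1, 2, ….
Applying it to stiff: s+0=s, t+1=u, i+2=k, f+3=i, f+4=j.

sukij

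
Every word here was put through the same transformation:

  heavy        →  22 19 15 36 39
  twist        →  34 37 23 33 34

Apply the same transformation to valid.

36 15 26 23 18

The number is (letter's place in the alphabet, a=1) + 14.
On valid: v=22→36, a=1→15, l=12→26, i=9→23, d=4→18.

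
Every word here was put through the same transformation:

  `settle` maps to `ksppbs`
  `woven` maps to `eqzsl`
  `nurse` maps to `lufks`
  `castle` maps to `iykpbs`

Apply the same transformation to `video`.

zmnsq

s(18)→k(10) and e(4)→s(18) fit y≡5x+24 (mod 26); the inverse of 5 mod 26 is 21. Treating letters as 0–25, the rule is x ↦ 5x + 24 (mod 26).
Applying it to video: v(21)→5·21+24≡25=z; i(8)→5·8+24≡12=m; d(3)→5·3+24≡13=n; e(4)→5·4+24≡18=s; o(14)→5·14+24≡16=q (all mod 26).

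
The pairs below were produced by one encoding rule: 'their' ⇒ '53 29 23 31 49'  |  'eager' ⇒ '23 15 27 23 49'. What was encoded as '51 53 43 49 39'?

storm

t(#20)→53 and h(#8)→29: differences scale by 2, so n = 2·pos + 13. The formula is n = 2×(alphabet index, a=1) + 13.
Reversing it on 51 53 43 49 39: 51→(51−13)÷2=19=s, 53→(53−13)÷2=20=t, 43→(43−13)÷2=15=o, 49→(49−13)÷2=18=r, 39→(39−13)÷2=13=m.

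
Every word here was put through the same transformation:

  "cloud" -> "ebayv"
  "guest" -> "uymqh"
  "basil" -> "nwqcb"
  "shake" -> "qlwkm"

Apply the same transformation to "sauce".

c(2)→e(4) and l(11)→b(1) fit y≡17x+22 (mod 26); the inverse of 17 mod 26 is 23. This is an affine cipher: with a=0,…,z=25, each position x becomes (17x+22) mod 26.
Applying it to sauce: s(18)→17·18+22≡16=q; a(0)→17·0+22≡22=w; u(20)→17·20+22≡24=y; c(2)→17·2+22≡4=e; e(4)→17·4+22≡12=m (all mod 26).

qwyem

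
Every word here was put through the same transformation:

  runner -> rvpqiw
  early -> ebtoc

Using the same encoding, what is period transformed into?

Letter i (0-indexed) is shifted by i+0, so successive shifts are 0, 1, 2, ….
For period: p+0=p, e+1=f, r+2=t, i+3=l, o+4=s, d+5=i.

pftlsi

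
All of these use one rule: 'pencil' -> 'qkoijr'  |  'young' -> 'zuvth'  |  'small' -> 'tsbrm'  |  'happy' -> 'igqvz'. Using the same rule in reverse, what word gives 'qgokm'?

panel

The shifts repeat in a cycle of length 2: positions 0,1,… shift by +1, +6, then the pattern repeats.
Decoding qgokm: q−1=p, g−6=a, o−1=n, k−6=e, m−1=l.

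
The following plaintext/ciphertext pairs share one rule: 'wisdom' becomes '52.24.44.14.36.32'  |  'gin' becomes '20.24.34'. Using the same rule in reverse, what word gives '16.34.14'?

With a=1..z=26, the number is 2·pos + 6.
Decoding 16.34.14: 16→(16−6)÷2=5=e, 34→(34−6)÷2=14=n, 14→(14−6)÷2=4=d.

end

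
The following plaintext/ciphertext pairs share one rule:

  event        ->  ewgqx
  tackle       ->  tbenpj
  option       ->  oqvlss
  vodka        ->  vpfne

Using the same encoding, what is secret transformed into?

In event: e→e is +0, v→w is +1, e→g is +2, n→q is +3 — the shift increases by 1 each position. Each letter shifts forward by its position index (0, 1, 2, …) — the shift grows by one for each successive letter.
For secret: s+0=s, e+1=f, c+2=e, r+3=u, e+4=i, t+5=y.

sfeuiy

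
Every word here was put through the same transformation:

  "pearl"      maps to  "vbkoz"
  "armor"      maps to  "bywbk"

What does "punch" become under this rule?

The word is reversed, then every letter is shifted forward by 10.
On punch: reverse → hcnup; then shift: h+10=r, c+10=m, n+10=x, u+10=e, p+10=z.

rmxez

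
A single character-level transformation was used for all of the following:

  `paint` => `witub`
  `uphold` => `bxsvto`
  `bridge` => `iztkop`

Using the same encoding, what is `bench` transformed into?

imyjp

Shifts by position in paint: pos 0: p→w (+7), pos 1: a→i (+8), pos 2: i→t (+11), pos 3: n→u (+7), pos 4: t→b (+8) — repeating every 3. The shifts repeat in a cycle of length 3: positions 0,1,… shift by +7, +8, +11, then the pattern repeats.
For bench: b+7=i, e+8=m, n+11=y, c+7=j, h+8=p.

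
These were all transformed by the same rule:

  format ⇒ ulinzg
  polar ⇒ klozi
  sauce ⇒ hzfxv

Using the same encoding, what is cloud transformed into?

xolfw

Each pair mirrors across the alphabet (f↔u, o↔l, r↔i): positions sum to 25. Letters are reflected about the middle of the alphabet (position → 25−position): Atbash.
Applying it to cloud: c↔x, l↔o, o↔l, u↔f, d↔w.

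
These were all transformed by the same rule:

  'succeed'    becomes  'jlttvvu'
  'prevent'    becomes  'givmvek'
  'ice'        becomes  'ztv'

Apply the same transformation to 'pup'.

Compare letters: s→j is +17, u→l is +17, c→t is +17 — a constant shift. Every letter moves 17 places later in the alphabet, wrapping around z→a.
On pup: p+17=g, u+17=l, p+17=g.

glg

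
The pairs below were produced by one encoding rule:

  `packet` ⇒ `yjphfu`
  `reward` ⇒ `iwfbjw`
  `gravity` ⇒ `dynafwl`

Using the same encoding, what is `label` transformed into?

qjgfq

The word is reversed, then every letter is shifted forward by 5.
For label: reverse → lebal; then shift: l+5=q, e+5=j, b+5=g, a+5=f, l+5=q.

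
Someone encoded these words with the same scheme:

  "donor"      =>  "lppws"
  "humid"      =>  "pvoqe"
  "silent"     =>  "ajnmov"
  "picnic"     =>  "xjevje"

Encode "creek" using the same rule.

Shifts by position in donor: pos 0: d→l (+8), pos 1: o→p (+1), pos 2: n→p (+2), pos 3: o→w (+8), pos 4: r→s (+1) — repeating every 3. The shifts repeat in a cycle of length 3: positions 0,1,… shift by +8, +1, +2, then the pattern repeats.
On creek: c+8=k, r+1=s, e+2=g, e+8=m, k+1=l.

ksgml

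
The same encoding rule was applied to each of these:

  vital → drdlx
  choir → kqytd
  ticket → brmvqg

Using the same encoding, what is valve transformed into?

In vital: v→d is +8, i→r is +9, t→d is +10, a→l is +11 — the shift increases by 1 each position. Letter i (0-indexed) is shifted by i+8, so successive shifts are 8, 9, 10, ….
Applying it to valve: v+8=d, a+9=j, l+10=v, v+11=g, e+12=q.

djvgq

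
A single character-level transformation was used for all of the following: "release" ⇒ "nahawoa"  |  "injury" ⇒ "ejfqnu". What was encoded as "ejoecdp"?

insight

Compare letters: r→n is +22, e→a is +22, l→h is +22 — a constant shift. Each letter is shifted forward by 22 in the alphabet (a Caesar shift of +22).
Undoing it on ejoecdp: e−22=i, j−22=n, o−22=s, e−22=i, c−22=g, d−22=h, p−22=t.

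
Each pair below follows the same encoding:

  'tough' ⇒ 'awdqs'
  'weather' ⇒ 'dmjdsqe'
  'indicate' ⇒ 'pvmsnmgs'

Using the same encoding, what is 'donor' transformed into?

In tough: t→a is +7, o→w is +8, u→d is +9, g→q is +10 — the shift increases by 1 each position. Letter i (0-indexed) is shifted by i+7, so successive shifts are 7, 8, 9, ….
Applying it to donor: d+7=k, o+8=w, n+9=w, o+10=y, r+11=c.

kwwyc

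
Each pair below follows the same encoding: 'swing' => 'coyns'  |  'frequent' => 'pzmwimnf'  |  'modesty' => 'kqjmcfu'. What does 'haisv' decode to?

laugh

s(18)→c(2) and w(22)→o(14) fit y≡3x+0 (mod 26); the inverse of 3 mod 26 is 9. This is an affine cipher: with a=0,…,z=25, each position x becomes (3x+0) mod 26.
Decoding haisv: h(7)→9·(7−0)≡11=l; a(0)→9·(0−0)≡0=a; i(8)→9·(8−0)≡20=u; s(18)→9·(18−0)≡6=g; v(21)→9·(21−0)≡7=h (all mod 26).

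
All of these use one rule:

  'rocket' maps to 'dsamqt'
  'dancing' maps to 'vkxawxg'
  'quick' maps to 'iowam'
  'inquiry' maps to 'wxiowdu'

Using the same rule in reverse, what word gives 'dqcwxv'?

remind

r(17)→d(3) and o(14)→s(18) fit y≡21x+10 (mod 26); the inverse of 21 mod 26 is 5. Treating letters as 0–25, the rule is x ↦ 21x + 10 (mod 26).
Undoing it on dqcwxv: d(3)→5·(3−10)≡17=r; q(16)→5·(16−10)≡4=e; c(2)→5·(2−10)≡12=m; w(22)→5·(22−10)≡8=i; x(23)→5·(23−10)≡13=n; v(21)→5·(21−10)≡3=d (all mod 26).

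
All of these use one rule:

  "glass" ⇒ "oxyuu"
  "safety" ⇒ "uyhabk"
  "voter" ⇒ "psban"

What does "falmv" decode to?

bench

Treating letters as 0–25, the rule is x ↦ 7x + 24 (mod 26).
Undoing it on falmv: f(5)→15·(5−24)≡1=b; a(0)→15·(0−24)≡4=e; l(11)→15·(11−24)≡13=n; m(12)→15·(12−24)≡2=c; v(21)→15·(21−24)≡7=h (all mod 26).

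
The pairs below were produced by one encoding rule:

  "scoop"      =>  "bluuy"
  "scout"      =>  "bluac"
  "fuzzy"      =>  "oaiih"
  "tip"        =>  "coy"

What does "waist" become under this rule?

fgobc

The shift depends on letter class: consonant s→b is +9, but vowel o→u is +6. Vowels shift forward by 6 and consonants shift forward by 9.
For waist: w(cons)+9=f, a(vowel)+6=g, i(vowel)+6=o, s(cons)+9=b, t(cons)+9=c.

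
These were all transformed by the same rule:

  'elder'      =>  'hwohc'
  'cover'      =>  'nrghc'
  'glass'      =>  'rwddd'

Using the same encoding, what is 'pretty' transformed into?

acheej

Two shifts are in play — +3 for a/e/i/o/u, +11 for every other letter.
For pretty: p(cons)+11=a, r(cons)+11=c, e(vowel)+3=h, t(cons)+11=e, t(cons)+11=e, y(cons)+11=j.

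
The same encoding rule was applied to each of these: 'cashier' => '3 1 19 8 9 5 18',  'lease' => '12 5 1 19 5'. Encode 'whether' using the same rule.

Each letter is replaced by its alphabet position (a=1, b=2, …, z=26).
Applying it to whether: w=23→23, h=8→8, e=5→5, t=20→20, h=8→8, e=5→5, r=18→18.

23 8 5 20 8 5 18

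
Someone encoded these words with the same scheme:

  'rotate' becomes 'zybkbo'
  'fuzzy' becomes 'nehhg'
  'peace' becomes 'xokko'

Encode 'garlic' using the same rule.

okztsk

The rule splits by letter class: vowels +10, consonants +8.
Applying it to garlic: g(cons)+8=o, a(vowel)+10=k, r(cons)+8=z, l(cons)+8=t, i(vowel)+10=s, c(cons)+8=k.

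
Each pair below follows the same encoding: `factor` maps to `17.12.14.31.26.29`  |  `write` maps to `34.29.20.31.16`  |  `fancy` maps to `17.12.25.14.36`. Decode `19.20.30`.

his

f is letter #6 and maps to 17: an offset of 11. Each letter is replaced by its alphabet position (a=1..z=26) + 11.
Decoding 19.20.30: 19→(19−11)÷1=8=h, 20→(20−11)÷1=9=i, 30→(30−11)÷1=19=s.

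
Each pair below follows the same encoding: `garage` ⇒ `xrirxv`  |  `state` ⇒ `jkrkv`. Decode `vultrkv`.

educate

Compare letters: g→x is +17, a→r is +17, r→i is +17 — a constant shift. It's a constant shift of +17 (ROT17).
Undoing it on vultrkv: v−17=e, u−17=d, l−17=u, t−17=c, r−17=a, k−17=t, v−17=e.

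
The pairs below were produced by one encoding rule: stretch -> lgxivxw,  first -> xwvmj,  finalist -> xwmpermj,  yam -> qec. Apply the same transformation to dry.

The output letters match the input read backwards, each shifted +4: stretch reversed is hcterts. The word is reversed, then every letter is shifted forward by 4.
Applying it to dry: reverse → yrd; then shift: y+4=c, r+4=v, d+4=h.

cvh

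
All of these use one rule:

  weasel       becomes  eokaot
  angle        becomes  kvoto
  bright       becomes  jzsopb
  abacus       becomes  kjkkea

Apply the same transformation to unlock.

The shift depends on letter class: consonant w→e is +8, but vowel e→o is +10. Two shifts are in play — +10 for a/e/i/o/u, +8 for every other letter.
For unlock: u(vowel)+10=e, n(cons)+8=v, l(cons)+8=t, o(vowel)+10=y, c(cons)+8=k, k(cons)+8=s.

evtyks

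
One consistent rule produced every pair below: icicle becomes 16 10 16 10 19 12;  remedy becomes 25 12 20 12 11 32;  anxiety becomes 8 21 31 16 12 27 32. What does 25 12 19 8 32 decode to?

The number is (letter's place in the alphabet, a=1) + 7.
Undoing it on 25 12 19 8 32: 25→(25−7)÷1=18=r, 12→(12−7)÷1=5=e, 19→(19−7)÷1=12=l, 8→(8−7)÷1=1=a, 32→(32−7)÷1=25=y.

relay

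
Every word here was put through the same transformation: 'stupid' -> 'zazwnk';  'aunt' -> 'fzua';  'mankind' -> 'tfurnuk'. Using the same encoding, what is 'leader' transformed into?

sjfkjy

The shift depends on letter class: consonant s→z is +7, but vowel u→z is +5. Two shifts are in play — +5 for a/e/i/o/u, +7 for every other letter.
For leader: l(cons)+7=s, e(vowel)+5=j, a(vowel)+5=f, d(cons)+7=k, e(vowel)+5=j, r(cons)+7=y.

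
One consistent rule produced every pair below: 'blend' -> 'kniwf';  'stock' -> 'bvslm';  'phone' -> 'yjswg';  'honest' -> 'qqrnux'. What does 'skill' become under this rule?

bmmun

Shifts by position in blend: pos 0: b→k (+9), pos 1: l→n (+2), pos 2: e→i (+4), pos 3: n→w (+9), pos 4: d→f (+2) — repeating every 3. A repeating key of period 3 is used — shifts +9, +2, +4 over and over.
For skill: s+9=b, k+2=m, i+4=m, l+9=u, l+2=n.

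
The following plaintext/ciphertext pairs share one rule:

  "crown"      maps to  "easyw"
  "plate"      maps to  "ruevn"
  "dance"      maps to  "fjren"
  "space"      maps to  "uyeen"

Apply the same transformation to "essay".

gbwch

Shifts by position in crown: pos 0: c→e (+2), pos 1: r→a (+9), pos 2: o→s (+4), pos 3: w→y (+2), pos 4: n→w (+9) — repeating every 3. The shifts repeat in a cycle of length 3: positions 0,1,… shift by +2, +9, +4, then the pattern repeats.
On essay: e+2=g, s+9=b, s+4=w, a+2=c, y+9=h.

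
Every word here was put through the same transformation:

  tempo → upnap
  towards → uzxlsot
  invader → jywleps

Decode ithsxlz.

highway

Shifts by position in tempo: pos 0: t→u (+1), pos 1: e→p (+11), pos 2: m→n (+1), pos 3: p→a (+11) — repeating every 2. It's a Vigenère-style cipher with numeric key [1,11]: position i shifts by key[i mod 2].
Reversing it on ithsxlz: i−1=h, t−11=i, h−1=g, s−11=h, x−1=w, l−11=a, z−1=y.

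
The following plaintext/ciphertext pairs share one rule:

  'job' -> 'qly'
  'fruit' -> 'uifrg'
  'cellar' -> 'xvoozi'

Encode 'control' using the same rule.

Each pair mirrors across the alphabet (j↔q, o↔l, b↔y): positions sum to 25. This is the alphabet-reversal cipher (Atbash): a becomes z, b becomes y, etc.
For control: c↔x, o↔l, n↔m, t↔g, r↔i, o↔l, l↔o.

xlmgilo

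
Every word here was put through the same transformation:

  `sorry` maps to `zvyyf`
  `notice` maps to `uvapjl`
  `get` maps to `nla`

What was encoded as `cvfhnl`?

Compare letters: s→z is +7, o→v is +7, r→y is +7 — a constant shift. Every letter moves 7 places later in the alphabet, wrapping around z→a.
Undoing it on cvfhnl: c−7=v, v−7=o, f−7=y, h−7=a, n−7=g, l−7=e.

voyage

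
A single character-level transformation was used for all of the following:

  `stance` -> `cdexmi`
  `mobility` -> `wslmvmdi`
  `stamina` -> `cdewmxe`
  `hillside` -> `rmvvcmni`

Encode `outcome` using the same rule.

The shift depends on letter class: consonant s→c is +10, but vowel a→e is +4. The rule splits by letter class: vowels +4, consonants +10.
On outcome: o(vowel)+4=s, u(vowel)+4=y, t(cons)+10=d, c(cons)+10=m, o(vowel)+4=s, m(cons)+10=w, e(vowel)+4=i.

sydmswi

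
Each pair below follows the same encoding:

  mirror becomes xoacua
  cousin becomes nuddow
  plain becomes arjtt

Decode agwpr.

Shifts by position in mirror: pos 0: m→x (+11), pos 1: i→o (+6), pos 2: r→a (+9), pos 3: r→c (+11), pos 4: o→u (+6), pos 5: r→a (+9) — repeating every 3. The shifts repeat in a cycle of length 3: positions 0,1,… shift by +11, +6, +9, then the pattern repeats.
Reversing it on agwpr: a−11=p, g−6=a, w−9=n, p−11=e, r−6=l.

panel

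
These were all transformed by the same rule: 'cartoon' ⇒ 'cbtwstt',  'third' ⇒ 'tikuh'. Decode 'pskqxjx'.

In cartoon: c→c is +0, a→b is +1, r→t is +2, t→w is +3 — the shift increases by 1 each position. Letter i (0-indexed) is shifted by i+0, so successive shifts are 0, 1, 2, ….
Decoding pskqxjx: p−0=p, s−1=r, k−2=i, q−3=n, x−4=t, j−5=e, x−6=r.

printer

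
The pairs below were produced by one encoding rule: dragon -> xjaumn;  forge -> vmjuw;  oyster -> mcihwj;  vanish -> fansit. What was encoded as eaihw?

waste

d(3)→x(23) and r(17)→j(9) fit y≡25x+0 (mod 26); the inverse of 25 mod 26 is 25. Treating letters as 0–25, the rule is x ↦ 25x + 0 (mod 26).
Decoding eaihw: e(4)→25·(4−0)≡22=w; a(0)→25·(0−0)≡0=a; i(8)→25·(8−0)≡18=s; h(7)→25·(7−0)≡19=t; w(22)→25·(22−0)≡4=e (all mod 26).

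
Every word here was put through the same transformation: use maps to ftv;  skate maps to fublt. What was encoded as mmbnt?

small

The output letters match the input read backwards, each shifted +1: use reversed is esu. Two steps: reverse the string, then apply a Caesar shift of +1.
Decoding mmbnt: shift back: m−1=l, m−1=l, b−1=a, n−1=m, t−1=s → llams; then reverse → small.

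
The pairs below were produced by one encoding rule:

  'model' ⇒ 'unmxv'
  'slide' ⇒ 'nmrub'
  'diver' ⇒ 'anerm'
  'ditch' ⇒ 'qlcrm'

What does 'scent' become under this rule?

cwnlb

The output letters match the input read backwards, each shifted +9: model reversed is ledom. Two steps: reverse the string, then apply a Caesar shift of +9.
Applying it to scent: reverse → tnecs; then shift: t+9=c, n+9=w, e+9=n, c+9=l, s+9=b.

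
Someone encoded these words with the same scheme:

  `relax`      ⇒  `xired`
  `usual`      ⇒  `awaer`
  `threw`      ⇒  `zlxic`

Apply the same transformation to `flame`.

lpgqk

It's a Vigenère-style cipher with numeric key [6,4]: position i shifts by key[i mod 2].
Applying it to flame: f+6=l, l+4=p, a+6=g, m+4=q, e+6=k.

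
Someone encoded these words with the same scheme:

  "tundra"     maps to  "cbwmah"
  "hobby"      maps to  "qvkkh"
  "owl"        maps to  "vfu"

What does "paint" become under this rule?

yhpwc

The shift depends on letter class: consonant t→c is +9, but vowel u→b is +7. Vowels shift forward by 7 and consonants shift forward by 9.
For paint: p(cons)+9=y, a(vowel)+7=h, i(vowel)+7=p, n(cons)+9=w, t(cons)+9=c.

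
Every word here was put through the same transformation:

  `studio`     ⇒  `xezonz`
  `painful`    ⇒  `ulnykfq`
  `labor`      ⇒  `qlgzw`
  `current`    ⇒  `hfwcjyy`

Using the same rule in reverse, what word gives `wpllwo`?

Shifts by position in studio: pos 0: s→x (+5), pos 1: t→e (+11), pos 2: u→z (+5), pos 3: d→o (+11) — repeating every 2. It's a Vigenère-style cipher with numeric key [5,11]: position i shifts by key[i mod 2].
Reversing it on wpllwo: w−5=r, p−11=e, l−5=g, l−11=a, w−5=r, o−11=d.

regard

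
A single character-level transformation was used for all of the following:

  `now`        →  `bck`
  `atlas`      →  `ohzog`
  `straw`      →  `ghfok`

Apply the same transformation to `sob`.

gcp

Compare letters: n→b is +14, o→c is +14, w→k is +14 — a constant shift. Each letter is shifted forward by 14 in the alphabet (a Caesar shift of +14).
On sob: s+14=g, o+14=c, b+14=p.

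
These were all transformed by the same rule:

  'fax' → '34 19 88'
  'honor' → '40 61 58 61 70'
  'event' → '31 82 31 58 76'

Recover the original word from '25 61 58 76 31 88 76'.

f(#6)→34 and a(#1)→19: differences scale by 3, so n = 3·pos + 16. With a=1..z=26, the number is 3·pos + 16.
Reversing it on 25 61 58 76 31 88 76: 25→(25−16)÷3=3=c, 61→(61−16)÷3=15=o, 58→(58−16)÷3=14=n, 76→(76−16)÷3=20=t, 31→(31−16)÷3=5=e, 88→(88−16)÷3=24=x, 76→(76−16)÷3=20=t.

context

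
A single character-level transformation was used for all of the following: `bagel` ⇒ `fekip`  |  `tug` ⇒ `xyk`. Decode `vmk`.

rig

Every letter moves 4 places later in the alphabet, wrapping around z→a.
Undoing it on vmk: v−4=r, m−4=i, k−4=g.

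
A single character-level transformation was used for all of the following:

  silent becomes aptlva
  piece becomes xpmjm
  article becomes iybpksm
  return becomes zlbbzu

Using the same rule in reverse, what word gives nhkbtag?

A repeating key of period 2 is used — shifts +8, +7 over and over.
Undoing it on nhkbtag: n−8=f, h−7=a, k−8=c, b−7=u, t−8=l, a−7=t, g−8=y.

faculty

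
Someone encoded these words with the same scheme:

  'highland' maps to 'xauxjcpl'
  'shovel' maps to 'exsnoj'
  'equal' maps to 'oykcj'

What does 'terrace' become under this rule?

Treating letters as 0–25, the rule is x ↦ 3x + 2 (mod 26).
For terrace: t(19)→3·19+2≡7=h; e(4)→3·4+2≡14=o; r(17)→3·17+2≡1=b; r(17)→3·17+2≡1=b; a(0)→3·0+2≡2=c; c(2)→3·2+2≡8=i; e(4)→3·4+2≡14=o (all mod 26).

hobbcio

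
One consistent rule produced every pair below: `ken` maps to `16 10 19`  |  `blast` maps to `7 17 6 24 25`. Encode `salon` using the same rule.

24 6 17 20 19

Each letter is replaced by its alphabet position (a=1..z=26) + 5.
On salon: s=19→24, a=1→6, l=12→17, o=15→20, n=14→19.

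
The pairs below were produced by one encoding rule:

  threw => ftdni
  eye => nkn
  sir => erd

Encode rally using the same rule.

The shift depends on letter class: consonant t→f is +12, but vowel e→n is +9. The rule splits by letter class: vowels +9, consonants +12.
Applying it to rally: r(cons)+12=d, a(vowel)+9=j, l(cons)+12=x, l(cons)+12=x, y(cons)+12=k.

djxxk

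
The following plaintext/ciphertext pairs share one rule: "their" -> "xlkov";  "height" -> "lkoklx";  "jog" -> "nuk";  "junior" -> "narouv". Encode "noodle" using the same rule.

The shift depends on letter class: consonant t→x is +4, but vowel e→k is +6. Two shifts are in play — +6 for a/e/i/o/u, +4 for every other letter.
For noodle: n(cons)+4=r, o(vowel)+6=u, o(vowel)+6=u, d(cons)+4=h, l(cons)+4=p, e(vowel)+6=k.

ruuhpk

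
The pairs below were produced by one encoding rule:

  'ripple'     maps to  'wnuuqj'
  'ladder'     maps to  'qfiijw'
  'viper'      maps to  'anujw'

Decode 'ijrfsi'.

Compare letters: r→w is +5, i→n is +5, p→u is +5 — a constant shift. Each letter is shifted forward by 5 in the alphabet (a Caesar shift of +5).
Reversing it on ijrfsi: i−5=d, j−5=e, r−5=m, f−5=a, s−5=n, i−5=d.

demand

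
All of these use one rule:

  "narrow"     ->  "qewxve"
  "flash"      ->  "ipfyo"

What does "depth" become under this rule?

giuzo

Letter i (0-indexed) is shifted by i+3, so successive shifts are 3, 4, 5, ….
Applying it to depth: d+3=g, e+4=i, p+5=u, t+6=z, h+7=o.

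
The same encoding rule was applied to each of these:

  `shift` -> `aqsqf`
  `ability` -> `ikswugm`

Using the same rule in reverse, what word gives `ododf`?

Letter i (0-indexed) is shifted by i+8, so successive shifts are 8, 9, 10, ….
Undoing it on ododf: o−8=g, d−9=u, o−10=e, d−11=s, f−12=t.

guest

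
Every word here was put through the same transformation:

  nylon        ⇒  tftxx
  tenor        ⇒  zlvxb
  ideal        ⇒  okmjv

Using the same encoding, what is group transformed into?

Each letter shifts forward by (position + 6), i.e. 6, 7, 8, … — the shift grows by one for each successive letter.
For group: g+6=m, r+7=y, o+8=w, u+9=d, p+10=z.

mywdz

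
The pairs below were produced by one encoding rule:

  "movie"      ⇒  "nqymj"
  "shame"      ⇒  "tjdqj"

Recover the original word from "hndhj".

glade

In movie: m→n is +1, o→q is +2, v→y is +3, i→m is +4 — the shift increases by 1 each position. Letter i (0-indexed) is shifted by i+1, so successive shifts are 1, 2, 3, ….
Undoing it on hndhj: h−1=g, n−2=l, d−3=a, h−4=d, j−5=e.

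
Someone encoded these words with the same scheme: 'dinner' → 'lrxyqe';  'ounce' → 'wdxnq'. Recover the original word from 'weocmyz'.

In dinner: d→l is +8, i→r is +9, n→x is +10, n→y is +11 — the shift increases by 1 each position. Letter i (0-indexed) is shifted by i+8, so successive shifts are 8, 9, 10, ….
Undoing it on weocmyz: w−8=o, e−9=v, o−10=e, c−11=r, m−12=a, y−13=l, z−14=l.

overall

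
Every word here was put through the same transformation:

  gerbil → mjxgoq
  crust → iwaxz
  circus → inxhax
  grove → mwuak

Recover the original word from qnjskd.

Shifts by position in gerbil: pos 0: g→m (+6), pos 1: e→j (+5), pos 2: r→x (+6), pos 3: b→g (+5) — repeating every 2. The shifts repeat in a cycle of length 2: positions 0,1,… shift by +6, +5, then the pattern repeats.
Reversing it on qnjskd: q−6=k, n−5=i, j−6=d, s−5=n, k−6=e, d−5=y.

kidney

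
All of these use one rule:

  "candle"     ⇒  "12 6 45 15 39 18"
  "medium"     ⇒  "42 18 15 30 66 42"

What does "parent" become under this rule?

51 6 57 18 45 63

The formula is n = 3×(alphabet index, a=1) + 3.
For parent: p=16→51, a=1→6, r=18→57, e=5→18, n=14→45, t=20→63.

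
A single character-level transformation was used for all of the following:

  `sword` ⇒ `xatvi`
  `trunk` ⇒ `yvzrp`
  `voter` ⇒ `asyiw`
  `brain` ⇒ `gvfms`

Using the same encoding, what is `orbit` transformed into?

tvgmy

A repeating key of period 2 is used — shifts +5, +4 over and over.
For orbit: o+5=t, r+4=v, b+5=g, i+4=m, t+5=y.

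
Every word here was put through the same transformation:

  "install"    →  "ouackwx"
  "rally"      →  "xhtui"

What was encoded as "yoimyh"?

In install: i→o is +6, n→u is +7, s→a is +8, t→c is +9 — the shift increases by 1 each position. Letter i (0-indexed) is shifted by i+6, so successive shifts are 6, 7, 8, ….
Undoing it on yoimyh: y−6=s, o−7=h, i−8=a, m−9=d, y−10=o, h−11=w.

shadow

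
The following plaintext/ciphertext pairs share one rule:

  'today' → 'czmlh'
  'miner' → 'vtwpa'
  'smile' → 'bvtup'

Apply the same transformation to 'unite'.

fwtcp

The shift depends on letter class: consonant t→c is +9, but vowel o→z is +11. Two shifts are in play — +11 for a/e/i/o/u, +9 for every other letter.
Applying it to unite: u(vowel)+11=f, n(cons)+9=w, i(vowel)+11=t, t(cons)+9=c, e(vowel)+11=p.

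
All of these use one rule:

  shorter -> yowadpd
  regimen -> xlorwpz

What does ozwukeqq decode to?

Letter i (0-indexed) is shifted by i+6, so successive shifts are 6, 7, 8, ….
Reversing it on ozwukeqq: o−6=i, z−7=s, w−8=o, u−9=l, k−10=a, e−11=t, q−12=e, q−13=d.

isolated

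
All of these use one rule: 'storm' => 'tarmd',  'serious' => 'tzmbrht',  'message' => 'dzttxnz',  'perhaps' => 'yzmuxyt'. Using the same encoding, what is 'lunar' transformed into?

whkxm

Treating letters as 0–25, the rule is x ↦ 7x + 23 (mod 26).
Applying it to lunar: l(11)→7·11+23≡22=w; u(20)→7·20+23≡7=h; n(13)→7·13+23≡10=k; a(0)→7·0+23≡23=x; r(17)→7·17+23≡12=m (all mod 26).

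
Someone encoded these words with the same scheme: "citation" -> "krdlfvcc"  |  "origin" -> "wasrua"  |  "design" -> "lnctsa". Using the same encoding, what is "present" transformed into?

xaodqah

Each letter shifts forward by (position + 8), i.e. 8, 9, 10, … — the shift grows by one for each successive letter.
Applying it to present: p+8=x, r+9=a, e+10=o, s+11=d, e+12=q, n+13=a, t+14=h.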